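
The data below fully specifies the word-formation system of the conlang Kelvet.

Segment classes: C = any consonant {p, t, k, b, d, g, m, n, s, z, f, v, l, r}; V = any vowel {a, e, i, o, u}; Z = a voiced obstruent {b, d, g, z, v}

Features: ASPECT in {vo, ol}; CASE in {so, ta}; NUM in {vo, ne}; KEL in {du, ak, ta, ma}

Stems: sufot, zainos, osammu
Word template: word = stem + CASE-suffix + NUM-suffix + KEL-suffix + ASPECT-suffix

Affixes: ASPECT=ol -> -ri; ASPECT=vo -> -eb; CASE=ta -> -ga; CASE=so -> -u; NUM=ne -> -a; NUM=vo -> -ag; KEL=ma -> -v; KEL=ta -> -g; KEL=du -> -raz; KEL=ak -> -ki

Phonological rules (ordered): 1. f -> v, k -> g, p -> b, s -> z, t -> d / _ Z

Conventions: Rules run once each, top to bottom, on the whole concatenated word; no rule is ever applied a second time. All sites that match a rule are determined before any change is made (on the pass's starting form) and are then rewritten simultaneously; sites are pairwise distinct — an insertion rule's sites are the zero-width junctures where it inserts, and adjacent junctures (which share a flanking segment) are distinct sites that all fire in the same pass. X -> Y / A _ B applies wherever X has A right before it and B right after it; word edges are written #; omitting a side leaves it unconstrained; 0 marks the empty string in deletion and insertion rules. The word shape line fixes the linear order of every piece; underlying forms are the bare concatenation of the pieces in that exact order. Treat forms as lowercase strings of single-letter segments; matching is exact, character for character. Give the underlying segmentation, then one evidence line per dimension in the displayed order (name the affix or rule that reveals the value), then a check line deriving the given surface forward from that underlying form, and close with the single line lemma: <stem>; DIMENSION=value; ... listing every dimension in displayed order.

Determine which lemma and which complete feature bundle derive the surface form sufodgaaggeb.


underlying: sufot-ga-ag-g-eb
ASPECT=vo - signalled by the affix -eb
CASE=ta - signalled by the affix -ga
NUM=vo - signalled by the affix -ag
KEL=ta - signalled by the affix -g
check: sufotgaaggeb -> sufodgaaggeb
lemma: sufot; ASPECT=vo; CASE=ta; NUM=vo; KEL=ta


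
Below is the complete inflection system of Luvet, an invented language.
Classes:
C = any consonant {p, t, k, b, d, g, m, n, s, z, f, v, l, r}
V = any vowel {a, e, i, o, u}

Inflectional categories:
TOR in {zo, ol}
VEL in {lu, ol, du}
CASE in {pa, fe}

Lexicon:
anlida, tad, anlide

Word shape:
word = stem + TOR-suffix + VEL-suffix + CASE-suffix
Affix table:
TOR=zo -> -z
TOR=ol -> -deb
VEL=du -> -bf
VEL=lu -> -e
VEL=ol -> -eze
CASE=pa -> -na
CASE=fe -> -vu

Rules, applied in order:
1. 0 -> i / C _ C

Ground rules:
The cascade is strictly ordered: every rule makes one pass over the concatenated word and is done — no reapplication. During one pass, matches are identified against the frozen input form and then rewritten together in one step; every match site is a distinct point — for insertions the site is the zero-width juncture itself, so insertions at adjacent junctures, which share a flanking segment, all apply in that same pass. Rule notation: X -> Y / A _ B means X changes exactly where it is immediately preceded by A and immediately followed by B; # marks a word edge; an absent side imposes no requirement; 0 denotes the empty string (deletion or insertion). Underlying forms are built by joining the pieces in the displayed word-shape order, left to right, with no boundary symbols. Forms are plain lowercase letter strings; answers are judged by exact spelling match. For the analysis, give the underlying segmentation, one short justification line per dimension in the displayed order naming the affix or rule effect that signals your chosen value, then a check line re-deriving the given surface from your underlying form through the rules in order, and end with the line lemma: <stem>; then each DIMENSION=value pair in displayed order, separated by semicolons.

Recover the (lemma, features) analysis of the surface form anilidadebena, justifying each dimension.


underlying: anlida-deb-e-na
TOR=ol - signalled by the affix -deb
VEL=lu - signalled by the affix -e
CASE=pa - signalled by the affix -na
check: anlidadebena -> anilidadebena
lemma: anlida; TOR=ol; VEL=lu; CASE=pa


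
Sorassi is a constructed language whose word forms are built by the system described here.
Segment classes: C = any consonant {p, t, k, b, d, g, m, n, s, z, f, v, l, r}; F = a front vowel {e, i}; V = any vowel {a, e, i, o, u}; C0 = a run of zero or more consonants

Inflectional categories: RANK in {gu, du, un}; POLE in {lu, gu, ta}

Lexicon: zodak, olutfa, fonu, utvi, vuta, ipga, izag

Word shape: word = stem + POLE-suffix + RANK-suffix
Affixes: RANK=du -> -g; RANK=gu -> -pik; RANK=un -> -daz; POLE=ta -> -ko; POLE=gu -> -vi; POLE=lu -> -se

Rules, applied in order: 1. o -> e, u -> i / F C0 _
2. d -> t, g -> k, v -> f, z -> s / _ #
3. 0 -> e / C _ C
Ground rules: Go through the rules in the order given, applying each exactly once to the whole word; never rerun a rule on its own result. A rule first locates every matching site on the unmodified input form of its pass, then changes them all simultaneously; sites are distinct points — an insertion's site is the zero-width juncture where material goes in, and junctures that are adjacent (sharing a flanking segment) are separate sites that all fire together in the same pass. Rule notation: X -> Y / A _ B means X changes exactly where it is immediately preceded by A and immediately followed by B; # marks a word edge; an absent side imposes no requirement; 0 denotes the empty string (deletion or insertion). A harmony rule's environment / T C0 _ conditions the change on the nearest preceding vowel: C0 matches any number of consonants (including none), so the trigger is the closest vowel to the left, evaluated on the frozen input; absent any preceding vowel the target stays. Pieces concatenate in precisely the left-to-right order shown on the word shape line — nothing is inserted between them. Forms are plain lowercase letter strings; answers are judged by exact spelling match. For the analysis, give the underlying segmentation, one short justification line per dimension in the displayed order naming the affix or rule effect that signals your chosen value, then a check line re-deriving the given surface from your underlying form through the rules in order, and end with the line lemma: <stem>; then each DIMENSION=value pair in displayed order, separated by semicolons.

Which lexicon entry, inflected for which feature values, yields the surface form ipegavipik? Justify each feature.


underlying: ipga-vi-pik
RANK=gu - signalled by the affix -pik
POLE=gu - signalled by the affix -vi
check: ipgavipik -> ipgavipik -> ipgavipik -> ipegavipik
lemma: ipga; RANK=gu; POLE=gu


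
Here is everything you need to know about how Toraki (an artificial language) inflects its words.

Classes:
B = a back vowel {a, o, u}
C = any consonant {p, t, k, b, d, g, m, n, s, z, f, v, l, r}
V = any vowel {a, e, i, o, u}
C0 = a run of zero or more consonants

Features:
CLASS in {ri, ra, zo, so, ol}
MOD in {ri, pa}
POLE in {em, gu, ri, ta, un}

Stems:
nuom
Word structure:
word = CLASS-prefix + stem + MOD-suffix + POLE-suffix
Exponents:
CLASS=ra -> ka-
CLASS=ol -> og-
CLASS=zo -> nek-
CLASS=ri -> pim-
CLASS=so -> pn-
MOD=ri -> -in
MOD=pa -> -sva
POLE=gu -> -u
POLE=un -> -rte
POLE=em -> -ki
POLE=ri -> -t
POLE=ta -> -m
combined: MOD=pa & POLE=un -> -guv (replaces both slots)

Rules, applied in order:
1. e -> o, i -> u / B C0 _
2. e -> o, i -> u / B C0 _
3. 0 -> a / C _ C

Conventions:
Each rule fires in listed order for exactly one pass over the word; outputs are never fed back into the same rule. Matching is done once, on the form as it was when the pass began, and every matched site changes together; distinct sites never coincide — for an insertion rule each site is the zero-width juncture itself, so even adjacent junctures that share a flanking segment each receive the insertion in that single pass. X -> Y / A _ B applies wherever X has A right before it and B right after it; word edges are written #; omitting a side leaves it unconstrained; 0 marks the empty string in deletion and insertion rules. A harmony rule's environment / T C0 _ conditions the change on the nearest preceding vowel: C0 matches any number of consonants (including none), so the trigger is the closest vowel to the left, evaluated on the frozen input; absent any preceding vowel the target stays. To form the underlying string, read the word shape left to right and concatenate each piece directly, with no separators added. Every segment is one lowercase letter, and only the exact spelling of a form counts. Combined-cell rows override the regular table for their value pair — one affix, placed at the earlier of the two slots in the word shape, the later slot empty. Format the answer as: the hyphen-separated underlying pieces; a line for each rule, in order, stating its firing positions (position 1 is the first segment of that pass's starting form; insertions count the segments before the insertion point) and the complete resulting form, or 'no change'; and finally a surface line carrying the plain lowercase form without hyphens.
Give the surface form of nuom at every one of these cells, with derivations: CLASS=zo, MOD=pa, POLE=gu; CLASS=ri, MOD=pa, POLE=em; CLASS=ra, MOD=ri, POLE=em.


cell CLASS=zo, MOD=pa, POLE=gu:
underlying: nek-nuom-sva-u
1. e -> o, i -> u / B C0 _: no change
2. e -> o, i -> u / B C0 _: no change
3. 0 -> a / C _ C: inserts after position(s) 3, 7, 8: nekanuomasavau
surface: nekanuomasavau

cell CLASS=ri, MOD=pa, POLE=em:
underlying: pim-nuom-sva-ki
1. e -> o, i -> u / B C0 _: fires at position(s) 12: pimnuomsvaku
2. e -> o, i -> u / B C0 _: no change
3. 0 -> a / C _ C: inserts after position(s) 3, 7, 8: pimanuomasavaku
surface: pimanuomasavaku

cell CLASS=ra, MOD=ri, POLE=em:
underlying: ka-nuom-in-ki
1. e -> o, i -> u / B C0 _: fires at position(s) 7: kanuomunki
2. e -> o, i -> u / B C0 _: fires at position(s) 10: kanuomunku
3. 0 -> a / C _ C: inserts after position(s) 8: kanuomunaku
surface: kanuomunaku


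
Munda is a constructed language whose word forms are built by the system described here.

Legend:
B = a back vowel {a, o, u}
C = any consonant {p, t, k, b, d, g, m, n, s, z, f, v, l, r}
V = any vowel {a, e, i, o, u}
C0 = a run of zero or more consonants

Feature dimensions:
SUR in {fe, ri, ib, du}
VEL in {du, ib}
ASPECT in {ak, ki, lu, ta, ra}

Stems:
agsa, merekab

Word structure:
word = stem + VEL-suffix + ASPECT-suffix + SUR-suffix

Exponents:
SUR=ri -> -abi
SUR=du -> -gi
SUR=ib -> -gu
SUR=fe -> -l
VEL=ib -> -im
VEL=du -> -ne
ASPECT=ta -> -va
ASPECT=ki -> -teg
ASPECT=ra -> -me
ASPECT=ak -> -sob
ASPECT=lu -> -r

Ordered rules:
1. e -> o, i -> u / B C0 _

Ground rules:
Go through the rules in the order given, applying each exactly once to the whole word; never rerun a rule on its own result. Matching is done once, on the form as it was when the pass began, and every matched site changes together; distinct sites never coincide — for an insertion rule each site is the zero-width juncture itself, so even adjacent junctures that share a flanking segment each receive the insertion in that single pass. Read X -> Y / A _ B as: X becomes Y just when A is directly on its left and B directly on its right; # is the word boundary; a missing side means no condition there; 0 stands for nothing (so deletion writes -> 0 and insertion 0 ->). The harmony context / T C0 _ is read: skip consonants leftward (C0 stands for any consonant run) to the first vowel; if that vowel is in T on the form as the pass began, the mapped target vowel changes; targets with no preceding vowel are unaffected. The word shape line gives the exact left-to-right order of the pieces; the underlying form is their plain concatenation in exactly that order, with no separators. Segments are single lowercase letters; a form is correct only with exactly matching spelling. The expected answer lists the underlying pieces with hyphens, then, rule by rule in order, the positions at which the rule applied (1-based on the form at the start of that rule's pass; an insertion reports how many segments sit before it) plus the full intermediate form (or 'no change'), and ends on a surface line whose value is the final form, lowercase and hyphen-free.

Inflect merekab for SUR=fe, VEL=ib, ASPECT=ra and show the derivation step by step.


underlying: merekab-im-me-l
1. e -> o, i -> u / B C0 _: fires at position(s) 8: merekabummel
surface: merekabummel


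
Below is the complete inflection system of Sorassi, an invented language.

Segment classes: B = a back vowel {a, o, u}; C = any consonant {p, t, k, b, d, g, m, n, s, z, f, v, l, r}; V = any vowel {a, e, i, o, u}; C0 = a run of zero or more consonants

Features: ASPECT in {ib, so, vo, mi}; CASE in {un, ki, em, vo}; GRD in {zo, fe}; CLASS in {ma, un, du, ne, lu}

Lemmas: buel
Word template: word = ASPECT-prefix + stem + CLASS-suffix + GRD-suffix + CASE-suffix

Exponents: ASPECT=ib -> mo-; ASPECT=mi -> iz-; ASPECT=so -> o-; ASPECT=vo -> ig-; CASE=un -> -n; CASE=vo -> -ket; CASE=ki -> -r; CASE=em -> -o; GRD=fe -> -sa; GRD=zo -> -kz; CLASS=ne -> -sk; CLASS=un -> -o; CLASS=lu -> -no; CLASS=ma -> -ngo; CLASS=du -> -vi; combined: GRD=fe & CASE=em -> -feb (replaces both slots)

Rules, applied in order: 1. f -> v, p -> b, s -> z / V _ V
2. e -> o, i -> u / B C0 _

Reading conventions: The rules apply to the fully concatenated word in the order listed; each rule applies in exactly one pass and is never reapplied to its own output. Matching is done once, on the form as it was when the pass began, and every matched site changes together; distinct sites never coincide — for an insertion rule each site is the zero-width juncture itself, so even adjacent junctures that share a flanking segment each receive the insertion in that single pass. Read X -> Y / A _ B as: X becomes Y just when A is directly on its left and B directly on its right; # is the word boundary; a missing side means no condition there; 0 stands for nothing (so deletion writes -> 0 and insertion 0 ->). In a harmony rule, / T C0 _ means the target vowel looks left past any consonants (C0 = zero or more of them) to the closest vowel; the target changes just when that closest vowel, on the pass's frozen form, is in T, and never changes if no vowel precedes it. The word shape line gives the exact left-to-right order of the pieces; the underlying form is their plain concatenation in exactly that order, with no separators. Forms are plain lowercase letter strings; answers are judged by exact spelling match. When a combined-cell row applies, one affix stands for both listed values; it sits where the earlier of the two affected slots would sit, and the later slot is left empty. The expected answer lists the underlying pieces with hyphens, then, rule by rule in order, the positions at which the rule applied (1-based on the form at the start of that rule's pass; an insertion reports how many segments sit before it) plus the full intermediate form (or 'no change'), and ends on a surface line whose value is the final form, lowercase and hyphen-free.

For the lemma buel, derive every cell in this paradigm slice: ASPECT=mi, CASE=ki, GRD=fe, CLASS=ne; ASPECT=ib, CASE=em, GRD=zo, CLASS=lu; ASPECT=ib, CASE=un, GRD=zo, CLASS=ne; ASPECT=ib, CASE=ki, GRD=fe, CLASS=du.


cell ASPECT=mi, CASE=ki, GRD=fe, CLASS=ne:
underlying: iz-buel-sk-sa-r
1. f -> v, p -> b, s -> z / V _ V: no change
2. e -> o, i -> u / B C0 _: fires at position(s) 5: izbuolsksar
surface: izbuolsksar

cell ASPECT=ib, CASE=em, GRD=zo, CLASS=lu:
underlying: mo-buel-no-kz-o
1. f -> v, p -> b, s -> z / V _ V: no change
2. e -> o, i -> u / B C0 _: fires at position(s) 5: mobuolnokzo
surface: mobuolnokzo

cell ASPECT=ib, CASE=un, GRD=zo, CLASS=ne:
underlying: mo-buel-sk-kz-n
1. f -> v, p -> b, s -> z / V _ V: no change
2. e -> o, i -> u / B C0 _: fires at position(s) 5: mobuolskkzn
surface: mobuolskkzn

cell ASPECT=ib, CASE=ki, GRD=fe, CLASS=du:
underlying: mo-buel-vi-sa-r
1. f -> v, p -> b, s -> z / V _ V: fires at position(s) 9: mobuelvizar
2. e -> o, i -> u / B C0 _: fires at position(s) 5: mobuolvizar
surface: mobuolvizar


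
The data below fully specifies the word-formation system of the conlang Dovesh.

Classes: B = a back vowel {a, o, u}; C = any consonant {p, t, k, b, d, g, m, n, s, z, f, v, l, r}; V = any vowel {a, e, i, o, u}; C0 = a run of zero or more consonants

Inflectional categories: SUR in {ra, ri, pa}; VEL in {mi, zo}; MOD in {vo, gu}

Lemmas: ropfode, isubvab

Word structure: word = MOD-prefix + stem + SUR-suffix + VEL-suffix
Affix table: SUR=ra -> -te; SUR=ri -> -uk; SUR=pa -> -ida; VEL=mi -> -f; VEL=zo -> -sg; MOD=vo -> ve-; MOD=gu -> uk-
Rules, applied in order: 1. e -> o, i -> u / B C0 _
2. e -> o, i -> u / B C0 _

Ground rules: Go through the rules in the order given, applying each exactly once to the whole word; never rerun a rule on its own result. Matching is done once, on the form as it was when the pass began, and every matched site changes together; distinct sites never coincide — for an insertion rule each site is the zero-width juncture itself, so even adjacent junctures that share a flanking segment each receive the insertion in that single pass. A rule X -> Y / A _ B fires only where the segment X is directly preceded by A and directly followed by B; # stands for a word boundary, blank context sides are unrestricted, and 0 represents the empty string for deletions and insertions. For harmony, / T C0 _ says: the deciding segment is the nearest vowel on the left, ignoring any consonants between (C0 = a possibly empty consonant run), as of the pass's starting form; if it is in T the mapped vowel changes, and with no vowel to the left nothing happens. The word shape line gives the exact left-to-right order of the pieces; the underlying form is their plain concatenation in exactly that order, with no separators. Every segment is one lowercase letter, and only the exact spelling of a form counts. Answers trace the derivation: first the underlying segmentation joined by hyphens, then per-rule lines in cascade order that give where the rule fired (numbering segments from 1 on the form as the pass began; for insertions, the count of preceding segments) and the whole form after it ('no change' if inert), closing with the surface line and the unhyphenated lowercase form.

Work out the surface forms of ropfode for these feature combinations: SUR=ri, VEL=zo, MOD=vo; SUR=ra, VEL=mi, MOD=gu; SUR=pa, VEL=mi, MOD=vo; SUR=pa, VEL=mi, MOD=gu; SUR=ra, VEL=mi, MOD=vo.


cell SUR=ri, VEL=zo, MOD=vo:
underlying: ve-ropfode-uk-sg
1. e -> o, i -> u / B C0 _: fires at position(s) 9: veropfodouksg
2. e -> o, i -> u / B C0 _: no change
surface: veropfodouksg

cell SUR=ra, VEL=mi, MOD=gu:
underlying: uk-ropfode-te-f
1. e -> o, i -> u / B C0 _: fires at position(s) 9: ukropfodotef
2. e -> o, i -> u / B C0 _: fires at position(s) 11: ukropfodotof
surface: ukropfodotof

cell SUR=pa, VEL=mi, MOD=vo:
underlying: ve-ropfode-ida-f
1. e -> o, i -> u / B C0 _: fires at position(s) 9: veropfodoidaf
2. e -> o, i -> u / B C0 _: fires at position(s) 10: veropfodoudaf
surface: veropfodoudaf

cell SUR=pa, VEL=mi, MOD=gu:
underlying: uk-ropfode-ida-f
1. e -> o, i -> u / B C0 _: fires at position(s) 9: ukropfodoidaf
2. e -> o, i -> u / B C0 _: fires at position(s) 10: ukropfodoudaf
surface: ukropfodoudaf

cell SUR=ra, VEL=mi, MOD=vo:
underlying: ve-ropfode-te-f
1. e -> o, i -> u / B C0 _: fires at position(s) 9: veropfodotef
2. e -> o, i -> u / B C0 _: fires at position(s) 11: veropfodotof
surface: veropfodotof


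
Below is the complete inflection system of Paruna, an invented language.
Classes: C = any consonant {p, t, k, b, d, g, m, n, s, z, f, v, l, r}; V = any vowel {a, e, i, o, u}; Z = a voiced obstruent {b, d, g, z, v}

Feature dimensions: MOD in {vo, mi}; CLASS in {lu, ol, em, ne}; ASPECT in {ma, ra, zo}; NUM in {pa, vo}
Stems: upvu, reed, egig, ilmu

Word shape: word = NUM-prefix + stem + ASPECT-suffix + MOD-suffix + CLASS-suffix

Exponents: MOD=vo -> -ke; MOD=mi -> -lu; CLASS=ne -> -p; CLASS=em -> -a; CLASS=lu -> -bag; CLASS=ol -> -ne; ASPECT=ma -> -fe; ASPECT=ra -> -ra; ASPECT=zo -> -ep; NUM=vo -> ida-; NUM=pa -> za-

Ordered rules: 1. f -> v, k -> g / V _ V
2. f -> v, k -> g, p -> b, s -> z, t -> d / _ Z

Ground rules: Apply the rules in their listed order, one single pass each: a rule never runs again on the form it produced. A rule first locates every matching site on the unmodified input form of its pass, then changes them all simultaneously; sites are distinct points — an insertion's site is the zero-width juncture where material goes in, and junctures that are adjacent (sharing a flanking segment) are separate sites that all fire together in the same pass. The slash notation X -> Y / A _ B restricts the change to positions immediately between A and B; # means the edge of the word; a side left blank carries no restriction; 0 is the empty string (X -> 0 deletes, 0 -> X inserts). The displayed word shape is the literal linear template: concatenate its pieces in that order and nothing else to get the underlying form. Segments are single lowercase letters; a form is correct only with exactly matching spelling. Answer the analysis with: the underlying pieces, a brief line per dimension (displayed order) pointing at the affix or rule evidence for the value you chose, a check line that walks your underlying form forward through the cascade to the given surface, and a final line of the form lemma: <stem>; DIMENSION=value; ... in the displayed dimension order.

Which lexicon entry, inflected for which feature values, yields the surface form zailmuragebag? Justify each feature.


underlying: za-ilmu-ra-ke-bag
MOD=vo - signalled by the affix -ke
CLASS=lu - signalled by the affix -bag
ASPECT=ra - signalled by the affix -ra
NUM=pa - signalled by the affix za-
check: zailmurakebag -> zailmuragebag -> zailmuragebag
lemma: ilmu; MOD=vo; CLASS=lu; ASPECT=ra; NUM=pa


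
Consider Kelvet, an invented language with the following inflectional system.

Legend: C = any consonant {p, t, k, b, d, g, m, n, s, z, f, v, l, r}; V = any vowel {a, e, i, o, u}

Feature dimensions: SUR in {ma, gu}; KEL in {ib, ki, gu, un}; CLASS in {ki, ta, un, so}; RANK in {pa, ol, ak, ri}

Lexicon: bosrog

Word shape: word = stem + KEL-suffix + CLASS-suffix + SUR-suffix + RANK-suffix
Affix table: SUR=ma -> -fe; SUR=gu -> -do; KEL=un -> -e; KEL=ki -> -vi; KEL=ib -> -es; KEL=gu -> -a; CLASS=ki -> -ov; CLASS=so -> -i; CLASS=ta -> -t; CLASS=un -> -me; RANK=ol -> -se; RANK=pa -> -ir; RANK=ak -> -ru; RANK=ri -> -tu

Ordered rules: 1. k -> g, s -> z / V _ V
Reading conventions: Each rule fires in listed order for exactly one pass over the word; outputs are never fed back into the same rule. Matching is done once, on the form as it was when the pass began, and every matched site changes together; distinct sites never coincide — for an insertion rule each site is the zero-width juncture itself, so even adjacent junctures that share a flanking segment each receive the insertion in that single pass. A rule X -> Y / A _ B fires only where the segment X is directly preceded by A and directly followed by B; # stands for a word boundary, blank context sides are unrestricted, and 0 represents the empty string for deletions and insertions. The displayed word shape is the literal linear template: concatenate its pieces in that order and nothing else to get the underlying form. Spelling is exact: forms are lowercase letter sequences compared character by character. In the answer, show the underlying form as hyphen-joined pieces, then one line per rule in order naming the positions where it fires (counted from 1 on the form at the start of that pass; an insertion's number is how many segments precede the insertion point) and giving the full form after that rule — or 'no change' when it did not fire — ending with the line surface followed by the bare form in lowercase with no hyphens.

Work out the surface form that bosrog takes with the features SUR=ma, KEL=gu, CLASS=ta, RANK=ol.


underlying: bosrog-a-t-fe-se
1. k -> g, s -> z / V _ V: fires at position(s) 11: bosrogatfeze
surface: bosrogatfeze


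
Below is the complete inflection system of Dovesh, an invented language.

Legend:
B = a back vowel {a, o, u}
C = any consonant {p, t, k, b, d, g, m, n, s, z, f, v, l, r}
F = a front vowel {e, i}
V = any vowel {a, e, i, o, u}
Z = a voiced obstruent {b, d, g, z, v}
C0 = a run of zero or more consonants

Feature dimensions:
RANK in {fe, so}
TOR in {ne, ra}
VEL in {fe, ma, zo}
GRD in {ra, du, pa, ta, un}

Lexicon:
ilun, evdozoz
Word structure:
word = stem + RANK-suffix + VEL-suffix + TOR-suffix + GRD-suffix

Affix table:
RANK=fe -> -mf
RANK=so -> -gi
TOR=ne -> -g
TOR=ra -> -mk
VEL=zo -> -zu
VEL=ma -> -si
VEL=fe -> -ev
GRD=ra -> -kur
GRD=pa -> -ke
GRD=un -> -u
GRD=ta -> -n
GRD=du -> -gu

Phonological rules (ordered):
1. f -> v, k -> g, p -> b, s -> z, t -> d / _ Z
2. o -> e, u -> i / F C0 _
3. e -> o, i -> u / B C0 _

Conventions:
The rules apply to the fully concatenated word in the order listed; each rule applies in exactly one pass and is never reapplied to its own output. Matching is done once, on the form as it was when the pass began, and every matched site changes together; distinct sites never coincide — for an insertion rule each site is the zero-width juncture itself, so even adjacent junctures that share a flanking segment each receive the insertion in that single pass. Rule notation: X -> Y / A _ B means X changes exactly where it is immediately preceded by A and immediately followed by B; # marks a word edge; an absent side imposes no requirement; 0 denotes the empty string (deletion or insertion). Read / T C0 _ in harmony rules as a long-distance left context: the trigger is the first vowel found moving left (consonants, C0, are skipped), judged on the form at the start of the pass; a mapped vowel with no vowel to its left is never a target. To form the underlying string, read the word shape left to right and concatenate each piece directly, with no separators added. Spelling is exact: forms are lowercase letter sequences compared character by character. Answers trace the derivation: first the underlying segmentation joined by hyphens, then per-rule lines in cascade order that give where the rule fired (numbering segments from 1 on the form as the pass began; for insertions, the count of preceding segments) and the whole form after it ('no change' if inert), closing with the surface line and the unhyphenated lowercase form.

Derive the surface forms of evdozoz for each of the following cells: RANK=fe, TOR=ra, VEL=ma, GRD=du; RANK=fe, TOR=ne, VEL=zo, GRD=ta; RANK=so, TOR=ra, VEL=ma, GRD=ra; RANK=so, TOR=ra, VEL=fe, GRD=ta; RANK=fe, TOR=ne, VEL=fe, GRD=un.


cell RANK=fe, TOR=ra, VEL=ma, GRD=du:
underlying: evdozoz-mf-si-mk-gu
1. f -> v, k -> g, p -> b, s -> z, t -> d / _ Z: fires at position(s) 13: evdozozmfsimggu
2. o -> e, u -> i / F C0 _: fires at position(s) 4, 15: evdezozmfsimggi
3. e -> o, i -> u / B C0 _: fires at position(s) 11: evdezozmfsumggi
surface: evdezozmfsumggi

cell RANK=fe, TOR=ne, VEL=zo, GRD=ta:
underlying: evdozoz-mf-zu-g-n
1. f -> v, k -> g, p -> b, s -> z, t -> d / _ Z: fires at position(s) 9: evdozozmvzugn
2. o -> e, u -> i / F C0 _: fires at position(s) 4: evdezozmvzugn
3. e -> o, i -> u / B C0 _: no change
surface: evdezozmvzugn

cell RANK=so, TOR=ra, VEL=ma, GRD=ra:
underlying: evdozoz-gi-si-mk-kur
1. f -> v, k -> g, p -> b, s -> z, t -> d / _ Z: no change
2. o -> e, u -> i / F C0 _: fires at position(s) 4, 15: evdezozgisimkkir
3. e -> o, i -> u / B C0 _: fires at position(s) 9: evdezozgusimkkir
surface: evdezozgusimkkir

cell RANK=so, TOR=ra, VEL=fe, GRD=ta:
underlying: evdozoz-gi-ev-mk-n
1. f -> v, k -> g, p -> b, s -> z, t -> d / _ Z: no change
2. o -> e, u -> i / F C0 _: fires at position(s) 4: evdezozgievmkn
3. e -> o, i -> u / B C0 _: fires at position(s) 9: evdezozguevmkn
surface: evdezozguevmkn

cell RANK=fe, TOR=ne, VEL=fe, GRD=un:
underlying: evdozoz-mf-ev-g-u
1. f -> v, k -> g, p -> b, s -> z, t -> d / _ Z: no change
2. o -> e, u -> i / F C0 _: fires at position(s) 4, 13: evdezozmfevgi
3. e -> o, i -> u / B C0 _: fires at position(s) 10: evdezozmfovgi
surface: evdezozmfovgi


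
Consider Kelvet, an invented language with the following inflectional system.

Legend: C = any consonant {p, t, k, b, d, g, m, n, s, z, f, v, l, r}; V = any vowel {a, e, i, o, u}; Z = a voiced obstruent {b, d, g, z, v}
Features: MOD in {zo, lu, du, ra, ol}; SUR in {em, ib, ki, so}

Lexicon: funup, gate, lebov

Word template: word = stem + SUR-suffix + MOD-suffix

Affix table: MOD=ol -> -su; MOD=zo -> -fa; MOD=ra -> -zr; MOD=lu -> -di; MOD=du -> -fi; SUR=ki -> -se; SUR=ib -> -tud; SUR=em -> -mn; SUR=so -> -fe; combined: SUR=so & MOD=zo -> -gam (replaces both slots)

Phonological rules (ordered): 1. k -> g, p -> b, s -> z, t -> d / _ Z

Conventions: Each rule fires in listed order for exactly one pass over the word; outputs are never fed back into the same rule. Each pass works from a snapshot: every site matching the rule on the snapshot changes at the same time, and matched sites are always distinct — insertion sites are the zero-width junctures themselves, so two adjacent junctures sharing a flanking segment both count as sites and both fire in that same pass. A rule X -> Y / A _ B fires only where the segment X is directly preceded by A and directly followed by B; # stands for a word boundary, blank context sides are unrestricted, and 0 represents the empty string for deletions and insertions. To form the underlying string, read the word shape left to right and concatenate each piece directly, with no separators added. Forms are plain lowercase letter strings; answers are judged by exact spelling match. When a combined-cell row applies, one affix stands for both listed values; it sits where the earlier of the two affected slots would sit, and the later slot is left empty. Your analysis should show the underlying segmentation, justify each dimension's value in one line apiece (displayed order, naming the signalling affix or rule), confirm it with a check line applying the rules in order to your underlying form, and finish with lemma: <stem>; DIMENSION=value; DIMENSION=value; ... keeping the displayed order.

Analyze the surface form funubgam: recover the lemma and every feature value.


underlying: funup-gam
MOD=zo - signalled by the combined affix row
SUR=so - signalled by the combined affix row
check: funupgam -> funubgam
lemma: funup; MOD=zo; SUR=so


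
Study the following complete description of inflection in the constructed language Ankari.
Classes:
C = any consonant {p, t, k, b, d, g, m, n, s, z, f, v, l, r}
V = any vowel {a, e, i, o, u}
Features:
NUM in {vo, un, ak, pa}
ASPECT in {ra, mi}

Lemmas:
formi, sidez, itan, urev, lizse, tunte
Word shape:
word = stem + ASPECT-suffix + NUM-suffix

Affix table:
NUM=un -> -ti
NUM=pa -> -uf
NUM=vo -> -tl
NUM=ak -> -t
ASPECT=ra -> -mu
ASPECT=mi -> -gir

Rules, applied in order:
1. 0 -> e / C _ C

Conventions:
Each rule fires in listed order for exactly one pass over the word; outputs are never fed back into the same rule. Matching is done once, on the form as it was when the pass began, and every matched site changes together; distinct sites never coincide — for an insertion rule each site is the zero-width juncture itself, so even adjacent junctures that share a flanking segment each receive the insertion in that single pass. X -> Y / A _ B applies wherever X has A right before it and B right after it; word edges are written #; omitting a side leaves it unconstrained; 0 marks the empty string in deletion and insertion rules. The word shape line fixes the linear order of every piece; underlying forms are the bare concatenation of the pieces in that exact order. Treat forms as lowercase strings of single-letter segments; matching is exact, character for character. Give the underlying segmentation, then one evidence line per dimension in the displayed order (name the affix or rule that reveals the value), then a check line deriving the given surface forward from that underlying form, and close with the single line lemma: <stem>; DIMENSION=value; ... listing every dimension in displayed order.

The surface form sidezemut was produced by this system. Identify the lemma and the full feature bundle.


underlying: sidez-mu-t
NUM=ak - signalled by the affix -t
ASPECT=ra - signalled by the affix -mu
check: sidezmut -> sidezemut
lemma: sidez; NUM=ak; ASPECT=ra


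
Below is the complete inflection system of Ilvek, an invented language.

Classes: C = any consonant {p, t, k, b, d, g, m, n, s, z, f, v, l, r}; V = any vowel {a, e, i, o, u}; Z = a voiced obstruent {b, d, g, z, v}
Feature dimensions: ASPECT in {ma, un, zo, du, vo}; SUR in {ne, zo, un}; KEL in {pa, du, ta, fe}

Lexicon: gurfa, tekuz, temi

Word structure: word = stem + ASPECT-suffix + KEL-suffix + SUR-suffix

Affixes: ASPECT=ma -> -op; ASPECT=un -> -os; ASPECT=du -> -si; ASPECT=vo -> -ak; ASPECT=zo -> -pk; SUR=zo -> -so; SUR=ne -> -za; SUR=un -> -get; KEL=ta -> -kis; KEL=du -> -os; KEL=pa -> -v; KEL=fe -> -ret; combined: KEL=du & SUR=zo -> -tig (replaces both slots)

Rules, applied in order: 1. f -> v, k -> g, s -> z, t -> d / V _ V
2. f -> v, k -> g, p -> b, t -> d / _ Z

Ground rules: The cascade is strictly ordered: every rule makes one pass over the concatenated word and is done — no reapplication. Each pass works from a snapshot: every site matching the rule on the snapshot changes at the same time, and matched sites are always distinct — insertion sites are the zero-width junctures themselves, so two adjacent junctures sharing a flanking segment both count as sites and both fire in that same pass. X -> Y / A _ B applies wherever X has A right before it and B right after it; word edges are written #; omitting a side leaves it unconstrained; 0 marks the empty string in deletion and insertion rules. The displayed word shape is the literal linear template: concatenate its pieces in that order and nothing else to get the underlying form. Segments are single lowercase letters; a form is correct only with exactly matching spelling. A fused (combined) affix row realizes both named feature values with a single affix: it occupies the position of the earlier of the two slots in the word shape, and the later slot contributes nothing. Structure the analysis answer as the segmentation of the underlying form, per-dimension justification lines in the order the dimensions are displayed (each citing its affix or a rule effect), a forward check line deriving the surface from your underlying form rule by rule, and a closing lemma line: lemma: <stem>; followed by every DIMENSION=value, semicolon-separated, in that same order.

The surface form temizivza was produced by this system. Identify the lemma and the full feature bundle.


underlying: temi-si-v-za
ASPECT=du - signalled by the affix -si
SUR=ne - signalled by the affix -za
KEL=pa - signalled by the affix -v
check: temisivza -> temizivza -> temizivza
lemma: temi; ASPECT=du; SUR=ne; KEL=pa


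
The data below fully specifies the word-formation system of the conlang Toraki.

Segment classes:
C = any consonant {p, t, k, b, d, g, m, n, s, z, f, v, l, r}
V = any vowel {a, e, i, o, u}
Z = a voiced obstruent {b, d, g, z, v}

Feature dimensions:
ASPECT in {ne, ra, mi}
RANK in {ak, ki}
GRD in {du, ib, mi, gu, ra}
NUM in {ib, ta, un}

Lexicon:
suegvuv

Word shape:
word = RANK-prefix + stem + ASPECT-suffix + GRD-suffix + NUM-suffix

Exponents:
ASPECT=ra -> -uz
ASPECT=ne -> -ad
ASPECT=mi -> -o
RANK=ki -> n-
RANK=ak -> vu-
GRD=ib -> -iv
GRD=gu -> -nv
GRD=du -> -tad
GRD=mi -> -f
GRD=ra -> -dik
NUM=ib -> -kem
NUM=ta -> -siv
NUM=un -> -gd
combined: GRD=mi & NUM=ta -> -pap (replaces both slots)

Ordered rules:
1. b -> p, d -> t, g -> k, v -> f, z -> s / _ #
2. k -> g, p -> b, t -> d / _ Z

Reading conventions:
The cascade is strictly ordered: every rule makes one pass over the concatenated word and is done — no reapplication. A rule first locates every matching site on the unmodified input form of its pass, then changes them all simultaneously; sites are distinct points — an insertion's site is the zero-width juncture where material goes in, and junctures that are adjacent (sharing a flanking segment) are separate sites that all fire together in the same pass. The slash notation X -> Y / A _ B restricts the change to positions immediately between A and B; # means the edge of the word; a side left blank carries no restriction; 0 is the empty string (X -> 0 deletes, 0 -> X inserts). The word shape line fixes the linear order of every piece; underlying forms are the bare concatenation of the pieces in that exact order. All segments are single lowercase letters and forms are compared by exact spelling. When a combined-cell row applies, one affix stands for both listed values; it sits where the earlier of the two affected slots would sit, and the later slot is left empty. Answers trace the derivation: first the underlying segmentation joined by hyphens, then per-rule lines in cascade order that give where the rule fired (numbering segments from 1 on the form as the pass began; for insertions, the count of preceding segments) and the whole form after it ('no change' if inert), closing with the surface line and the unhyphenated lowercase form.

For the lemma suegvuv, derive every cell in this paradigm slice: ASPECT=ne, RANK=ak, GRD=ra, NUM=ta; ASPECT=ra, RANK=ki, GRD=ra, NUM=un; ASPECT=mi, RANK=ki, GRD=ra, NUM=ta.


cell ASPECT=ne, RANK=ak, GRD=ra, NUM=ta:
underlying: vu-suegvuv-ad-dik-siv
1. b -> p, d -> t, g -> k, v -> f, z -> s / _ #: fires at position(s) 17: vusuegvuvaddiksif
2. k -> g, p -> b, t -> d / _ Z: no change
surface: vusuegvuvaddiksif

cell ASPECT=ra, RANK=ki, GRD=ra, NUM=un:
underlying: n-suegvuv-uz-dik-gd
1. b -> p, d -> t, g -> k, v -> f, z -> s / _ #: fires at position(s) 15: nsuegvuvuzdikgt
2. k -> g, p -> b, t -> d / _ Z: fires at position(s) 13: nsuegvuvuzdiggt
surface: nsuegvuvuzdiggt

cell ASPECT=mi, RANK=ki, GRD=ra, NUM=ta:
underlying: n-suegvuv-o-dik-siv
1. b -> p, d -> t, g -> k, v -> f, z -> s / _ #: fires at position(s) 15: nsuegvuvodiksif
2. k -> g, p -> b, t -> d / _ Z: no change
surface: nsuegvuvodiksif


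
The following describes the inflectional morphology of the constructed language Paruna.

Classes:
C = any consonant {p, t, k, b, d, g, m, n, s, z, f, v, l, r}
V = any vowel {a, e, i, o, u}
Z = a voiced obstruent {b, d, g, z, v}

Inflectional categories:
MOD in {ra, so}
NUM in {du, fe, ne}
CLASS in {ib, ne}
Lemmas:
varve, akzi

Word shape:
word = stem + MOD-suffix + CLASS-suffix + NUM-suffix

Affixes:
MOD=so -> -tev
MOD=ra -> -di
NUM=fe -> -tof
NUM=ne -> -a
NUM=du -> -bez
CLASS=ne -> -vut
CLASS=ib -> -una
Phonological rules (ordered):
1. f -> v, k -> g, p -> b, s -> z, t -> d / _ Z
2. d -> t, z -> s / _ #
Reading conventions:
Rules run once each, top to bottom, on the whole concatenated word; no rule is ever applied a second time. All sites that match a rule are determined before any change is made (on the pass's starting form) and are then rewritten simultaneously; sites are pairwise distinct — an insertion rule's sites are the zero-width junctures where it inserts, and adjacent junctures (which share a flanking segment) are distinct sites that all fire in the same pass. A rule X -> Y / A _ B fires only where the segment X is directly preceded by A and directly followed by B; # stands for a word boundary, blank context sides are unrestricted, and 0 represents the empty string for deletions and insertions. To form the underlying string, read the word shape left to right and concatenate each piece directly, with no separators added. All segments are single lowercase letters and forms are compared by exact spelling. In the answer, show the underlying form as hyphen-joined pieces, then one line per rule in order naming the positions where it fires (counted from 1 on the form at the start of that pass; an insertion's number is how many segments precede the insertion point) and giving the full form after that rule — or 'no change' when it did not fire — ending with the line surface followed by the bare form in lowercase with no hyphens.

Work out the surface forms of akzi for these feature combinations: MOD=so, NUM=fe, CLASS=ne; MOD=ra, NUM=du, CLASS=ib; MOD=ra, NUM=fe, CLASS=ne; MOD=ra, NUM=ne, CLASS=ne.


cell MOD=so, NUM=fe, CLASS=ne:
underlying: akzi-tev-vut-tof
1. f -> v, k -> g, p -> b, s -> z, t -> d / _ Z: fires at position(s) 2: agzitevvuttof
2. d -> t, z -> s / _ #: no change
surface: agzitevvuttof

cell MOD=ra, NUM=du, CLASS=ib:
underlying: akzi-di-una-bez
1. f -> v, k -> g, p -> b, s -> z, t -> d / _ Z: fires at position(s) 2: agzidiunabez
2. d -> t, z -> s / _ #: fires at position(s) 12: agzidiunabes
surface: agzidiunabes

cell MOD=ra, NUM=fe, CLASS=ne:
underlying: akzi-di-vut-tof
1. f -> v, k -> g, p -> b, s -> z, t -> d / _ Z: fires at position(s) 2: agzidivuttof
2. d -> t, z -> s / _ #: no change
surface: agzidivuttof

cell MOD=ra, NUM=ne, CLASS=ne:
underlying: akzi-di-vut-a
1. f -> v, k -> g, p -> b, s -> z, t -> d / _ Z: fires at position(s) 2: agzidivuta
2. d -> t, z -> s / _ #: no change
surface: agzidivuta
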